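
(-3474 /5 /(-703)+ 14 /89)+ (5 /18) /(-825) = 1.15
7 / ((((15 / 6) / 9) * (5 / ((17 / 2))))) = 1071 / 25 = 42.84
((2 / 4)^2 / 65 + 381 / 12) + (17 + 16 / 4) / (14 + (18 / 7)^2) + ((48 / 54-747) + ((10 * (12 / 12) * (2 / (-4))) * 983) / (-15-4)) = -204160669 / 449046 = -454.65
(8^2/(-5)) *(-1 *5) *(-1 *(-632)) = 40448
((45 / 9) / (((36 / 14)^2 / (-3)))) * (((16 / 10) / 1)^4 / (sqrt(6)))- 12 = -12- 25088 * sqrt(6) / 10125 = -18.07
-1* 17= -17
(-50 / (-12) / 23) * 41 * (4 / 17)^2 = 8200 / 19941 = 0.41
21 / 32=0.66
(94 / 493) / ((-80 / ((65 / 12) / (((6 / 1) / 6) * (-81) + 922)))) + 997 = 39683438845 / 39802848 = 997.00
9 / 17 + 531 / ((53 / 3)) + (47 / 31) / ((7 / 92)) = 9876010 / 195517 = 50.51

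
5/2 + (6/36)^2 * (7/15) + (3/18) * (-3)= 1087/540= 2.01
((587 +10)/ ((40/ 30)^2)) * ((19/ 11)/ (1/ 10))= 510435/ 88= 5800.40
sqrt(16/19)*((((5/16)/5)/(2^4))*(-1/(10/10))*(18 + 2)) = -5*sqrt(19)/304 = -0.07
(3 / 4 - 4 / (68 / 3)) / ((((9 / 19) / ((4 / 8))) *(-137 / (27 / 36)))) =-247 / 74528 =-0.00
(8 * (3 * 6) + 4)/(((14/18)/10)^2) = 1198800/49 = 24465.31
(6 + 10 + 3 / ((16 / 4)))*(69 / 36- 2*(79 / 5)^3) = -792614087 / 6000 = -132102.35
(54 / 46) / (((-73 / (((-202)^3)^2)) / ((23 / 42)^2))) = -1171918246263504 / 3577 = -327626012374.48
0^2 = 0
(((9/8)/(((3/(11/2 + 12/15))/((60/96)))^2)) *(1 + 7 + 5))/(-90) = -5733/20480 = -0.28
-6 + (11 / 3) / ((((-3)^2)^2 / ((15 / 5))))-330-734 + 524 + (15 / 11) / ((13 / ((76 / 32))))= -50558875 / 92664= -545.62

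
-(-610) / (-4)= -305 / 2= -152.50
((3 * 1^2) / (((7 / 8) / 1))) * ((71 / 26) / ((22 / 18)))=7668 / 1001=7.66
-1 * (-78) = 78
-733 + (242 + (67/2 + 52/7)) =-6301/14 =-450.07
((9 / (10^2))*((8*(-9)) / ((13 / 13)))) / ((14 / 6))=-486 / 175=-2.78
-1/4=-0.25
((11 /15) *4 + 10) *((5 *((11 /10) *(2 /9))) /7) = 2134 /945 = 2.26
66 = 66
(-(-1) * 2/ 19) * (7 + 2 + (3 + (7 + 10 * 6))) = 8.32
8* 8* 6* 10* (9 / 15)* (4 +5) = 20736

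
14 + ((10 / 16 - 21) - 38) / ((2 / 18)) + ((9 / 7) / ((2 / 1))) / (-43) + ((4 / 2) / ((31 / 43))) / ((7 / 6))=-37996733 / 74648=-509.01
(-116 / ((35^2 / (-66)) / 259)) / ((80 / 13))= 460317 / 1750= 263.04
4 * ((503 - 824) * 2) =-2568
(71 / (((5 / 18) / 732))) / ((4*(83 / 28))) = 6548472 / 415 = 15779.45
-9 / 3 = -3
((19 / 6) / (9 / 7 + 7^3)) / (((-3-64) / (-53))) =0.01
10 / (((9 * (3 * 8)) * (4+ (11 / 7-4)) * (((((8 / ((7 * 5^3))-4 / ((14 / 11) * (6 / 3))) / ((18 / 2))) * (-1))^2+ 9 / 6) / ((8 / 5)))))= 64312500 / 2087626783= 0.03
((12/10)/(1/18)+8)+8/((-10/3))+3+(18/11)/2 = 1706/55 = 31.02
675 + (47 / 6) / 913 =3697697 / 5478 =675.01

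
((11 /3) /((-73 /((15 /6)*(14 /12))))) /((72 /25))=-9625 /189216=-0.05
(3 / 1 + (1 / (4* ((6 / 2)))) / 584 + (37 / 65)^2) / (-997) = -98424577 / 29519973600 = -0.00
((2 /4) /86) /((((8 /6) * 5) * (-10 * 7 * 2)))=-3 /481600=-0.00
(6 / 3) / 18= 1 / 9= 0.11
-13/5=-2.60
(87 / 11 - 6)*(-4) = -84 / 11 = -7.64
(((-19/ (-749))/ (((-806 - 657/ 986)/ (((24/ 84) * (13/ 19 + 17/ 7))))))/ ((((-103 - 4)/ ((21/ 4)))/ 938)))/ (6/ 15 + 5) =0.00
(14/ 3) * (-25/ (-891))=0.13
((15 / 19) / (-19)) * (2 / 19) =-30 / 6859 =-0.00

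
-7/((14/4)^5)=-32/2401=-0.01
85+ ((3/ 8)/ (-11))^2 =658249/ 7744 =85.00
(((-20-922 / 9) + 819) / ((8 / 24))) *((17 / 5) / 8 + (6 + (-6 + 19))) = 1623671 / 40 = 40591.78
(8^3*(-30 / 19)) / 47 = -15360 / 893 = -17.20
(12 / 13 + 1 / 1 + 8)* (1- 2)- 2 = -155 / 13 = -11.92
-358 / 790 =-179 / 395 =-0.45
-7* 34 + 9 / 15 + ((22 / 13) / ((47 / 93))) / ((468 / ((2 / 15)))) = -84854728 / 357435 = -237.40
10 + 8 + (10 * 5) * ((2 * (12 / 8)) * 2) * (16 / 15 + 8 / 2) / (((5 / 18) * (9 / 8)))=4882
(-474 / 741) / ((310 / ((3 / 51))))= -79 / 650845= -0.00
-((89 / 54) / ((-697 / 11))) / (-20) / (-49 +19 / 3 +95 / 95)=979 / 31365000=0.00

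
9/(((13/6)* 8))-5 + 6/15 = -1061/260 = -4.08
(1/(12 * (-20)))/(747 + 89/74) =-37/6644040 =-0.00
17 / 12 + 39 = 485 / 12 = 40.42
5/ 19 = 0.26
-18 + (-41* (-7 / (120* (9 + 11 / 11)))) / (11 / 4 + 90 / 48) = -99613 / 5550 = -17.95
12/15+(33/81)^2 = 0.97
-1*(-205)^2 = -42025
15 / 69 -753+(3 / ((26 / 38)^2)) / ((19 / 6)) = -2918200 / 3887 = -750.76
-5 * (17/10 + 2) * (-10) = 185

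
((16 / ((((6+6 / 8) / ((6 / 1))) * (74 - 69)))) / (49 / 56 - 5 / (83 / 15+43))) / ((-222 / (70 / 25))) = -0.05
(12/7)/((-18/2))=-4/21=-0.19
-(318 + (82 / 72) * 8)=-2944 / 9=-327.11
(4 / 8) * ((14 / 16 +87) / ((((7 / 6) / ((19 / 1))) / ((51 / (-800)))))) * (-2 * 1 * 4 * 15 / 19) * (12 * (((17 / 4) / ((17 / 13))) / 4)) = 2809.02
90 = 90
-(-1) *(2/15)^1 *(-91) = -182/15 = -12.13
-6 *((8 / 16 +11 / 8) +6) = -189 / 4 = -47.25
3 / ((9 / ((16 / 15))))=16 / 45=0.36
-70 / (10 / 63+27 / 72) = -35280 / 269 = -131.15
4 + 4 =8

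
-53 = -53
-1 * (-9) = 9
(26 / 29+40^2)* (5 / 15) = 46426 / 87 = 533.63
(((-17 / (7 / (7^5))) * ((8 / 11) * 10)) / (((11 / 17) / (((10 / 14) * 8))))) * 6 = -1903238400 / 121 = -15729242.98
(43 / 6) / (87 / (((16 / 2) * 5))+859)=860 / 103341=0.01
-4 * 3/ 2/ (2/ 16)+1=-47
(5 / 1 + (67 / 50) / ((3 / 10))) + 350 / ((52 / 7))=22067 / 390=56.58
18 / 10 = 9 / 5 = 1.80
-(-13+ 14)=-1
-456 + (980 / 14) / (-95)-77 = -10141 / 19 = -533.74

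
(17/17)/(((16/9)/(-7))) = -3.94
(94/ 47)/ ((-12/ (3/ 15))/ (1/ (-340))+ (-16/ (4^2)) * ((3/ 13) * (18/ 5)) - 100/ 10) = 65/ 662648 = 0.00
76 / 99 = 0.77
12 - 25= -13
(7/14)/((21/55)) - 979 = -41063/42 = -977.69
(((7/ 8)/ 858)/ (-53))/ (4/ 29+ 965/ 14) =-1421/ 5100545736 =-0.00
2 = 2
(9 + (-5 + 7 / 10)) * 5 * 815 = 38305 / 2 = 19152.50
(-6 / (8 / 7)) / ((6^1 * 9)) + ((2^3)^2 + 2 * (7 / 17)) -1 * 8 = 69433 / 1224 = 56.73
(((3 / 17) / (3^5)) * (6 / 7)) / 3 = 2 / 9639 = 0.00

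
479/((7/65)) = 31135/7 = 4447.86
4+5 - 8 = 1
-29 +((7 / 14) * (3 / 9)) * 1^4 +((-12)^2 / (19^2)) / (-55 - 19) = -2311193 / 80142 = -28.84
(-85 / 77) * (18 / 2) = -765 / 77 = -9.94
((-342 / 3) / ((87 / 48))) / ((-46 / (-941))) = -858192 / 667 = -1286.64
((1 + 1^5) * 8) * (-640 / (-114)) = 5120 / 57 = 89.82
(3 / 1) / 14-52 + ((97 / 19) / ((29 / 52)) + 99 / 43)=-13377251 / 331702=-40.33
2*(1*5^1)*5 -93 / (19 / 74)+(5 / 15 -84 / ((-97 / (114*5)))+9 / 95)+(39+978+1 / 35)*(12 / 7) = 2608025534 / 1354605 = 1925.30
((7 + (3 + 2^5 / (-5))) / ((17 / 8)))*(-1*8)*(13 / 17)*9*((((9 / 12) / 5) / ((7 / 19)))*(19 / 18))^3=-1834789359 / 247817500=-7.40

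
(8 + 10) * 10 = 180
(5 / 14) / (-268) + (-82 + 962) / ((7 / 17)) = 8018555 / 3752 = 2137.14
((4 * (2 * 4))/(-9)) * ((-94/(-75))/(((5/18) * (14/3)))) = -3008/875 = -3.44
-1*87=-87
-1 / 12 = -0.08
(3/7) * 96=288/7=41.14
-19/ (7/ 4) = -76/ 7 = -10.86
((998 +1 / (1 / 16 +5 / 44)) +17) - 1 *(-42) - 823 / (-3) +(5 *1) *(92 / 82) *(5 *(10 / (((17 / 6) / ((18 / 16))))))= 93885499 / 64821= 1448.38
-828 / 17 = -48.71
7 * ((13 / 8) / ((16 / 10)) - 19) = -8057 / 64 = -125.89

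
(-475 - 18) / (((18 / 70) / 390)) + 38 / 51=-38133512 / 51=-747715.92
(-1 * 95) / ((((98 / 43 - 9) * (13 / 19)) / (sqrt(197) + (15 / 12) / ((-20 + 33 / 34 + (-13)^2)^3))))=289.96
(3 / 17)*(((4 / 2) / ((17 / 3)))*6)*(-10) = -1080 / 289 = -3.74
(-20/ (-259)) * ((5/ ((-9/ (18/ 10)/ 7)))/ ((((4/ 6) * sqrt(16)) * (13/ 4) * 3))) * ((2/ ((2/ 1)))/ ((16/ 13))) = -5/ 296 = -0.02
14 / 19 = 0.74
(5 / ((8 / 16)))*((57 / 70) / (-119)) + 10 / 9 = 7817 / 7497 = 1.04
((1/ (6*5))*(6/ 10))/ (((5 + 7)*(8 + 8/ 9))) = 3/ 16000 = 0.00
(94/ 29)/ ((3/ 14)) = 1316/ 87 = 15.13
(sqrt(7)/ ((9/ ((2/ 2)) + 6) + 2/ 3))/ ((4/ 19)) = 57 * sqrt(7)/ 188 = 0.80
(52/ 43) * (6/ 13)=24/ 43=0.56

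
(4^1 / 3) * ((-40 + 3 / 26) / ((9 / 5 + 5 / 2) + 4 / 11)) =-228140 / 20007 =-11.40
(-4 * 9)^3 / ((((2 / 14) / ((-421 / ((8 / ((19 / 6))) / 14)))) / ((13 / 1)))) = 9905385672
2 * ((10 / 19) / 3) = 20 / 57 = 0.35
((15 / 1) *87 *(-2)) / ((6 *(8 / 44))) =-4785 / 2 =-2392.50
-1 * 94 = -94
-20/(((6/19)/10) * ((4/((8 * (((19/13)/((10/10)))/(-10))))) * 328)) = 1805/3198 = 0.56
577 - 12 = 565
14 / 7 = 2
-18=-18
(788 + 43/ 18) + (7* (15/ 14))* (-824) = -97013/ 18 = -5389.61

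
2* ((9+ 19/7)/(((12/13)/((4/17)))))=2132/357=5.97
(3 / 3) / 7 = 1 / 7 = 0.14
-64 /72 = -8 /9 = -0.89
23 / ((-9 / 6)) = -46 / 3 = -15.33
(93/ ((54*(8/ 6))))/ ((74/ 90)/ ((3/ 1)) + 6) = 1395/ 6776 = 0.21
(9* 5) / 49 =45 / 49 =0.92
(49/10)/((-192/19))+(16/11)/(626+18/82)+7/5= 0.92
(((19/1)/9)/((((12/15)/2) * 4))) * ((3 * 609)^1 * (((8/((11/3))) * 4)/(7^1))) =3005.45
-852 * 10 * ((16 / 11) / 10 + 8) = -763392 / 11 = -69399.27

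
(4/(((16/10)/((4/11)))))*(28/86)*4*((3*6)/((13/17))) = 171360/6149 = 27.87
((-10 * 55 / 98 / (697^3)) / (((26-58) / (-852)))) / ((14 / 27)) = -1581525 / 1858285495024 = -0.00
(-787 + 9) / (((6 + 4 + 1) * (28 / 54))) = -10503 / 77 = -136.40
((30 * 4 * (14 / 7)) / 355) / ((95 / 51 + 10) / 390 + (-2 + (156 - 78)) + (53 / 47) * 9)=8974368 / 1143995239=0.01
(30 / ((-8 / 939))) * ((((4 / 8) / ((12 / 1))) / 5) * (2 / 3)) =-313 / 16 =-19.56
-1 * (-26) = 26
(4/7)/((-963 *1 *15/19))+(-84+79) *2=-1011226/101115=-10.00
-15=-15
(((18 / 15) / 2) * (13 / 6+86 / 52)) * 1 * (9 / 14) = 1341 / 910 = 1.47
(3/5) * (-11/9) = -11/15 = -0.73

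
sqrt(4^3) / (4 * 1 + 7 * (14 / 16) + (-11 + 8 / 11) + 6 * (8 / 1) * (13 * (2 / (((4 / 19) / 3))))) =704 / 1564979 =0.00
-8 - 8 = -16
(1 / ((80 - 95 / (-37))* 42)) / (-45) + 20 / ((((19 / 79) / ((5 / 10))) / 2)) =9122840297 / 109705050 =83.16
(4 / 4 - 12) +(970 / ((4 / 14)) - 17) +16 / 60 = 50509 / 15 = 3367.27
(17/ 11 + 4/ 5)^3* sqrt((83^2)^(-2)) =2146689/ 1146157375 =0.00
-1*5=-5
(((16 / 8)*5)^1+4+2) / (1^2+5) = 8 / 3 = 2.67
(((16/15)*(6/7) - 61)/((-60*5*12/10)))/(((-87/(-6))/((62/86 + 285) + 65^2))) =51.92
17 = 17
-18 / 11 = -1.64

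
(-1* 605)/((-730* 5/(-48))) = -2904/365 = -7.96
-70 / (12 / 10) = -175 / 3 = -58.33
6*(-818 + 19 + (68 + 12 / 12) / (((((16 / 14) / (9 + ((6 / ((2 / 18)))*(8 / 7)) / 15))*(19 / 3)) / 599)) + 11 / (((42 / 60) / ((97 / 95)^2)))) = 4494176241 / 10108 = 444615.77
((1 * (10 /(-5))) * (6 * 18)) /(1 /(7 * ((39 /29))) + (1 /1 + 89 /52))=-235872 /3077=-76.66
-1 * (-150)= 150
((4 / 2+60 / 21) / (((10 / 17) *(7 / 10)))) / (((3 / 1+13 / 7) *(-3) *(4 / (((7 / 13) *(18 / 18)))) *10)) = -17 / 1560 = -0.01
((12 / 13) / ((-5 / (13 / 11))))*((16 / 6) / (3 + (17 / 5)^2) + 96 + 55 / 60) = -106033 / 5005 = -21.19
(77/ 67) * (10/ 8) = 385/ 268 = 1.44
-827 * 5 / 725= -827 / 145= -5.70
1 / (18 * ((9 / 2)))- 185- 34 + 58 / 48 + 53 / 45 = -701789 / 3240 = -216.60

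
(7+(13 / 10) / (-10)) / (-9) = -229 / 300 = -0.76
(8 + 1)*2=18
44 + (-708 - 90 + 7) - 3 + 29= -721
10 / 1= 10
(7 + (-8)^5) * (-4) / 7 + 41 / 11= 18724.30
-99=-99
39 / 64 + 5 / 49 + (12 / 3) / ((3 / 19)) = 26.04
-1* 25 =-25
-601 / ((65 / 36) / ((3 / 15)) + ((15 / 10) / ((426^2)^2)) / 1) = -13195371122784 / 198211111801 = -66.57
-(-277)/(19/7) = 1939/19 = 102.05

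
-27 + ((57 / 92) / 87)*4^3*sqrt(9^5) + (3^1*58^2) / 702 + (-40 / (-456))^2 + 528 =1959951528 / 3130231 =626.14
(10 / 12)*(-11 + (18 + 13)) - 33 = -16.33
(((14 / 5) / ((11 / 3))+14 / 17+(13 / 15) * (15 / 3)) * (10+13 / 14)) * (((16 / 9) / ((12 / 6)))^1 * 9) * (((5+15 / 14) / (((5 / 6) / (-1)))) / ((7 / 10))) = -20326968 / 3773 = -5387.48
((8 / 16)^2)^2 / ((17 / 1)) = 1 / 272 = 0.00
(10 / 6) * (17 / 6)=85 / 18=4.72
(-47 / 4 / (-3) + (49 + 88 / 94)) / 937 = 30373 / 528468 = 0.06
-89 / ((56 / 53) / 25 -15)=117925 / 19819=5.95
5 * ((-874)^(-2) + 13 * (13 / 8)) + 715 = 1253711495 / 1527752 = 820.63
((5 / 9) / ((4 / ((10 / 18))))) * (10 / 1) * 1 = 125 / 162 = 0.77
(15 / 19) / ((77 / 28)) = 60 / 209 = 0.29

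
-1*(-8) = 8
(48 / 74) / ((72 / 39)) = 13 / 37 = 0.35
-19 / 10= -1.90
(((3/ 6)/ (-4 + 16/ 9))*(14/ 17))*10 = -63/ 34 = -1.85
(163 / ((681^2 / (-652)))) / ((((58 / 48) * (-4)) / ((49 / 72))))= 1301881 / 40347207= 0.03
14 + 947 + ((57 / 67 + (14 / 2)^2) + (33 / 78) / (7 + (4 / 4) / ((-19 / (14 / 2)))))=221887655 / 219492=1010.91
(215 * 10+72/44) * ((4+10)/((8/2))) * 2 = 165676/11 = 15061.45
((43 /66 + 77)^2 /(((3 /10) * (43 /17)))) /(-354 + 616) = 2232578125 /73612044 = 30.33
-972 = -972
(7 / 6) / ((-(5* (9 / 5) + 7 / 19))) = -133 / 1068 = -0.12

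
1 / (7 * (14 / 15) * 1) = 15 / 98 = 0.15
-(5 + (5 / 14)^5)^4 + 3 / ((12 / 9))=-52347905256635777953489329 / 83668255425284801560576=-625.66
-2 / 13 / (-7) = 2 / 91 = 0.02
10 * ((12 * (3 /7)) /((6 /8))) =480 /7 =68.57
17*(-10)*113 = -19210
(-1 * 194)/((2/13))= -1261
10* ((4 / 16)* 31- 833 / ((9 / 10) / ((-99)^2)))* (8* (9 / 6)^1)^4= -1881037676160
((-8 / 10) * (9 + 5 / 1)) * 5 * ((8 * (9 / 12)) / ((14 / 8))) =-192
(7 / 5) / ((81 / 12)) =28 / 135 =0.21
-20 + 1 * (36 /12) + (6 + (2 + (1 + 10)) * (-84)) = -1103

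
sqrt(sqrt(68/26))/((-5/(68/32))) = -17 * 13^(3/4) * 34^(1/4)/520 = -0.54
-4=-4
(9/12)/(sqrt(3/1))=0.43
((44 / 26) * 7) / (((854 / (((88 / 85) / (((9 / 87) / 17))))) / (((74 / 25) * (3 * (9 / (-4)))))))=-4673988 / 99125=-47.15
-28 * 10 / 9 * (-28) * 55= 47911.11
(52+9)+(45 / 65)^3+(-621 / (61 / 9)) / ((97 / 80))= -185030558 / 12999649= -14.23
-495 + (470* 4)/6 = -545/3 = -181.67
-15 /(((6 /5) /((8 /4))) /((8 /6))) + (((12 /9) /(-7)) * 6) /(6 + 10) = -1403 /42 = -33.40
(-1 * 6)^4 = 1296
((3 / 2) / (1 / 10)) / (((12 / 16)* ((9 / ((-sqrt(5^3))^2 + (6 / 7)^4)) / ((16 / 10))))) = 9645472 / 21609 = 446.36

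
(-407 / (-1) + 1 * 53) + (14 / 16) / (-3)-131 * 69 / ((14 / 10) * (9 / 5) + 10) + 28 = -1759735 / 7512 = -234.26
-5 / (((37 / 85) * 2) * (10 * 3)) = -85 / 444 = -0.19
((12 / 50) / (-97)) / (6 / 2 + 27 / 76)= -152 / 206125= -0.00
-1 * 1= -1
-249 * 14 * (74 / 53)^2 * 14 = -267250704 / 2809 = -95140.87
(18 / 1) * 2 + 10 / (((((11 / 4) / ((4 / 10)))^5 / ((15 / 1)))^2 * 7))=510643066159540332 / 14184529078671875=36.00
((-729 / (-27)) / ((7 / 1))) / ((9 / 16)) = 48 / 7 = 6.86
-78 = -78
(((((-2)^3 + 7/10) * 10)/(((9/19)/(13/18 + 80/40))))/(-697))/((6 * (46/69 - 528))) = -9709/51037128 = -0.00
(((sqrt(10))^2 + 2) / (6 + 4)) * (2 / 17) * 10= 24 / 17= 1.41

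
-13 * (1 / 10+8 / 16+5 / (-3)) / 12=52 / 45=1.16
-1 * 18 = -18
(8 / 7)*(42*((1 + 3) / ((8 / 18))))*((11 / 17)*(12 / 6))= 9504 / 17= 559.06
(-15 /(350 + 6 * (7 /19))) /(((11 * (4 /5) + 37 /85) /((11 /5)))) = -10659 /1050644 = -0.01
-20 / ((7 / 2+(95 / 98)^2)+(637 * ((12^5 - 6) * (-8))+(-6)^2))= 192080 / 12178037722401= 0.00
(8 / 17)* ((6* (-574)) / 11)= -27552 / 187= -147.34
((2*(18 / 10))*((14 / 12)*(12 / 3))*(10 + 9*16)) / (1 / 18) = 232848 / 5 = 46569.60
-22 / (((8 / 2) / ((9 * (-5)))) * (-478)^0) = 495 / 2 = 247.50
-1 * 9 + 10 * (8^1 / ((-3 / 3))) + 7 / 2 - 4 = -179 / 2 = -89.50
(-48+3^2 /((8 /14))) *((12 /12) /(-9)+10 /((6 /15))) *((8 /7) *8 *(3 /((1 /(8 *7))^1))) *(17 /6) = -10479616 /3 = -3493205.33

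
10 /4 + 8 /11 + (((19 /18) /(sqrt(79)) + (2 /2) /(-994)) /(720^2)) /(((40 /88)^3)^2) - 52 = -4319576119487171 /88565400000000 + 33659659 * sqrt(79) /11518200000000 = -48.77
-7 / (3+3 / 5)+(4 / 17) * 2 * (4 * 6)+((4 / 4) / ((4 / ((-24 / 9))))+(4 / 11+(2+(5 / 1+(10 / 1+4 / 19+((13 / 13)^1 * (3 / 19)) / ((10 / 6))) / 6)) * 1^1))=2840227 / 159885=17.76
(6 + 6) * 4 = 48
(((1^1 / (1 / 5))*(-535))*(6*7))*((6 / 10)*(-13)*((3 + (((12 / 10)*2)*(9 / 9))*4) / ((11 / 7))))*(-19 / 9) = -163172646 / 11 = -14833876.91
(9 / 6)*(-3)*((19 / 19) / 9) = -1 / 2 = -0.50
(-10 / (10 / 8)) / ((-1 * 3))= 8 / 3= 2.67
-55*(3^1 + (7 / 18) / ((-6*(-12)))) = -214225 / 1296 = -165.30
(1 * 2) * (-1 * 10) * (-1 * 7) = 140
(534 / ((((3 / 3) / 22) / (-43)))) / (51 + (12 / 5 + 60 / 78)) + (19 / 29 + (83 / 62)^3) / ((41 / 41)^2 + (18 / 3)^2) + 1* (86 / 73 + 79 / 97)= -59445432175098447369 / 6375810636722744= -9323.59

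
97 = 97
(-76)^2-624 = 5152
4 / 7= 0.57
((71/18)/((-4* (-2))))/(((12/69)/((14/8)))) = 11431/2304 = 4.96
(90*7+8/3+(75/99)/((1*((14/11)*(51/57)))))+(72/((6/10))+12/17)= 179461/238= 754.04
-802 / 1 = -802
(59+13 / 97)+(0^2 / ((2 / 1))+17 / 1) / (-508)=2912239 / 49276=59.10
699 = 699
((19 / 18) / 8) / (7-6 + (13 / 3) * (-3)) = -19 / 1728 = -0.01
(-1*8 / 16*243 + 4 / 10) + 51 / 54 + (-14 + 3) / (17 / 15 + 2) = -261554 / 2115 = -123.67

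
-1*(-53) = 53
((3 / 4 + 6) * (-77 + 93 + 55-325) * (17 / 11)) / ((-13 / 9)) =524637 / 286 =1834.40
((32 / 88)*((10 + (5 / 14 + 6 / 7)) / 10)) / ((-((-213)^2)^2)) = -157 / 792463271985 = -0.00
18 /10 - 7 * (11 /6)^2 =-3911 /180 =-21.73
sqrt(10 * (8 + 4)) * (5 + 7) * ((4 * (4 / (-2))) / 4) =-48 * sqrt(30) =-262.91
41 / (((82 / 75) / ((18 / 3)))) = 225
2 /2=1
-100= -100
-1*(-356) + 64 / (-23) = 8124 / 23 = 353.22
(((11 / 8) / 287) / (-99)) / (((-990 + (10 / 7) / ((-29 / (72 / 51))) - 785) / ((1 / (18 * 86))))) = 493 / 27992883817440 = 0.00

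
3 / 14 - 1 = -11 / 14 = -0.79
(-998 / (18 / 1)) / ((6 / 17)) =-8483 / 54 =-157.09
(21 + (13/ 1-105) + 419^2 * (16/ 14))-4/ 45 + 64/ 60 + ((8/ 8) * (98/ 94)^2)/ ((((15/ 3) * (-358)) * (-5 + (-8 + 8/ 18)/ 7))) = 19136233936381447/ 95408720190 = 200571.12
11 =11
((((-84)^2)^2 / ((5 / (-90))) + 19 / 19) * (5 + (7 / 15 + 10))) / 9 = -207911079704 / 135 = -1540082071.88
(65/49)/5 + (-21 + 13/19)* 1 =-18667/931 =-20.05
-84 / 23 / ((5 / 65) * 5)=-1092 / 115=-9.50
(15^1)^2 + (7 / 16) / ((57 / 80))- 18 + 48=255.61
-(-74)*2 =148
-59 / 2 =-29.50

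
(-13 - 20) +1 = -32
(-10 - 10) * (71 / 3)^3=-7158220 / 27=-265119.26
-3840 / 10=-384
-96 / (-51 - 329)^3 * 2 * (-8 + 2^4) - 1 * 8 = -6858976 / 857375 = -8.00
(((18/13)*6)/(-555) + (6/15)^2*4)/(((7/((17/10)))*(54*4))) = 31943/45454500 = 0.00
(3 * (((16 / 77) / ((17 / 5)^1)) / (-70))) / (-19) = 24 / 174097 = 0.00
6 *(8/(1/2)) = 96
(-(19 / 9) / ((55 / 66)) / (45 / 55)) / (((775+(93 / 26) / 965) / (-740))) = 141106160 / 47728251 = 2.96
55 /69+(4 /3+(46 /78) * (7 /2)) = 7525 /1794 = 4.19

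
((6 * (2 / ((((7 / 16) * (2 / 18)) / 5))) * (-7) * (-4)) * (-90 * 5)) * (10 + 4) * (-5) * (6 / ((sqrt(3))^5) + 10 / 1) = 241920000 * sqrt(3) + 10886400000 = 11305417731.37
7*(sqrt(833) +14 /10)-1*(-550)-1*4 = 49*sqrt(17) +2779 /5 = 757.83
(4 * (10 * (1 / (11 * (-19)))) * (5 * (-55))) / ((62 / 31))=26.32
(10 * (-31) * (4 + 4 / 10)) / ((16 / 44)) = -3751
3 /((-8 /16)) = -6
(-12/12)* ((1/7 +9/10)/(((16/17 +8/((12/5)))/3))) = -11169/15260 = -0.73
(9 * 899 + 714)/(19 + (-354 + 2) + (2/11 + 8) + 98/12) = -581130/20899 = -27.81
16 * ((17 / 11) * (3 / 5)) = 14.84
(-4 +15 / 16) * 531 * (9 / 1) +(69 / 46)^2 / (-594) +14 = -7720253 / 528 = -14621.69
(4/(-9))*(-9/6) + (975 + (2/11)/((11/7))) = 354209/363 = 975.78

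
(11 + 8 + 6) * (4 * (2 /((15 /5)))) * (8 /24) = 22.22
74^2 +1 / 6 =32857 / 6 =5476.17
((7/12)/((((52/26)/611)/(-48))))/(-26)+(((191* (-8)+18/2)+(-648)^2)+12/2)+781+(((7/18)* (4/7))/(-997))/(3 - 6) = 11292547421/26919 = 419501.00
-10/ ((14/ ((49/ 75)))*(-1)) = 7/ 15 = 0.47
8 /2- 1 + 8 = 11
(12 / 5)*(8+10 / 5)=24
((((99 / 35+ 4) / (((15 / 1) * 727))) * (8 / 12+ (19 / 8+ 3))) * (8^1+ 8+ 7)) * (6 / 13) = 159413 / 3969420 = 0.04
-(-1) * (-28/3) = -28/3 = -9.33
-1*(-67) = 67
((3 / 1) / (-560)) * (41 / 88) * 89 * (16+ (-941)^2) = -9693535659 / 49280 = -196703.24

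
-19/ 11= -1.73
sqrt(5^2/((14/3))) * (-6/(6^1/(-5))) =25 * sqrt(42)/14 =11.57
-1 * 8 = -8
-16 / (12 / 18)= -24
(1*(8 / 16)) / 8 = 1 / 16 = 0.06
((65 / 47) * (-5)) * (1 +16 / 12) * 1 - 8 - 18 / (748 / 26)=-652858 / 26367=-24.76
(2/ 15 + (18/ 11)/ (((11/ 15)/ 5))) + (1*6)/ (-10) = 19403/ 1815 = 10.69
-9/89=-0.10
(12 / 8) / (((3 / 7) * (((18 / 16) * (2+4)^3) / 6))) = 7 / 81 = 0.09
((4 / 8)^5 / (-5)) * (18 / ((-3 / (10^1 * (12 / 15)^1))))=3 / 10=0.30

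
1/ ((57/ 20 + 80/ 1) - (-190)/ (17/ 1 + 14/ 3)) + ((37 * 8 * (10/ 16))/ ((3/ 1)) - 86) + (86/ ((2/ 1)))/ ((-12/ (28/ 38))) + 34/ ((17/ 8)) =-9923477/ 905198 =-10.96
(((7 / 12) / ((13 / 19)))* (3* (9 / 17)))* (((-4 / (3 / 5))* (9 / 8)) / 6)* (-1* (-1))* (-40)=29925 / 442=67.70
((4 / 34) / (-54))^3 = -1 / 96702579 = -0.00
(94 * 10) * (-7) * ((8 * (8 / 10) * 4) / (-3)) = 168448 / 3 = 56149.33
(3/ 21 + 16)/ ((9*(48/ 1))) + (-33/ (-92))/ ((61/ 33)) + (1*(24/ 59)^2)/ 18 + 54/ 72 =14630047291/ 14768741232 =0.99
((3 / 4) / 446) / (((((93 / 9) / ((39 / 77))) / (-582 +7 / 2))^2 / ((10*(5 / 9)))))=152706384675 / 20329639792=7.51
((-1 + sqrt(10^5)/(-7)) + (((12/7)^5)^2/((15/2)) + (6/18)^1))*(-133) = -2299189543202/605304105 + 1900*sqrt(10) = 2209.92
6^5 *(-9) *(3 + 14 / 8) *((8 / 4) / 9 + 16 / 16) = -406296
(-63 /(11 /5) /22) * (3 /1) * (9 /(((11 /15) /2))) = -127575 /1331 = -95.85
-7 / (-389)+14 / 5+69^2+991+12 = 11216461 / 1945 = 5766.82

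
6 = 6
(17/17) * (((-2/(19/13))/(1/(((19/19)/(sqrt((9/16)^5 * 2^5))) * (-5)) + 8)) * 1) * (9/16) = -95846400/995025269 - 2274480 * sqrt(2)/995025269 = -0.10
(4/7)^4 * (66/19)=16896/45619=0.37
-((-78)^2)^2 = -37015056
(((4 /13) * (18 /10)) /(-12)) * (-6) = 0.28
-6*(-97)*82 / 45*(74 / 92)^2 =5444513 / 7935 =686.14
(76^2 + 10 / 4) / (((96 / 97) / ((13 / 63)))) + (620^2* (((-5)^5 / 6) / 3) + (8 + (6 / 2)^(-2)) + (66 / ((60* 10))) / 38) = -66734898.19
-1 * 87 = -87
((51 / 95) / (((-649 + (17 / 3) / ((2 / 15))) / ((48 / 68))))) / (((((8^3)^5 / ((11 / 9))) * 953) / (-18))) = 99 / 241494435945418588160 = 0.00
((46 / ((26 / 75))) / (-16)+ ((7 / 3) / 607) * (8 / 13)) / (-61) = 3140329 / 23104848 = 0.14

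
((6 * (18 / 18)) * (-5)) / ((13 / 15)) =-450 / 13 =-34.62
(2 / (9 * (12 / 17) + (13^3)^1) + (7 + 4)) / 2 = 412061 / 74914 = 5.50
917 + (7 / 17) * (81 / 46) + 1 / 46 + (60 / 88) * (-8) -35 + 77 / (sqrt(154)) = sqrt(154) / 2 + 3773234 / 4301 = 883.50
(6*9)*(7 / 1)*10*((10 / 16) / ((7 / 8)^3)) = 172800 / 49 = 3526.53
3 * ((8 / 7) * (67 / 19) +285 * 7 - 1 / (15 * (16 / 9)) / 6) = 127617681 / 21280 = 5997.07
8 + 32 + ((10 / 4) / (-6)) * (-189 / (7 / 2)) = 125 / 2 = 62.50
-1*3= -3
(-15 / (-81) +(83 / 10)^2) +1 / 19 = 3546257 / 51300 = 69.13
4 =4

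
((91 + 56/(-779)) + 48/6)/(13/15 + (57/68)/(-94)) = 7388992200/64065739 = 115.33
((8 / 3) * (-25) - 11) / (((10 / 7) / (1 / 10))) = -1631 / 300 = -5.44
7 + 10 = 17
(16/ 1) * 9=144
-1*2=-2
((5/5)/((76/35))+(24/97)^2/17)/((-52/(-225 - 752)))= 5512361987/632134256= 8.72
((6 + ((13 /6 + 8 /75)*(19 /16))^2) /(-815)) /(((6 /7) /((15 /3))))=-535762087 /5633280000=-0.10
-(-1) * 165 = 165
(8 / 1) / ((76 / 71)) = 142 / 19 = 7.47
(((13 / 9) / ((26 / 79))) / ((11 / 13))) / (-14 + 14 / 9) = -1027 / 2464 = -0.42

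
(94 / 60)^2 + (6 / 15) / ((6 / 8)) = 2.99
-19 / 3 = -6.33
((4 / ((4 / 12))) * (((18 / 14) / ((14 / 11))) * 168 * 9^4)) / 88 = 1062882 / 7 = 151840.29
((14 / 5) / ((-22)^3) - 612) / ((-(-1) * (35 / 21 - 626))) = 48874341 / 49859260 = 0.98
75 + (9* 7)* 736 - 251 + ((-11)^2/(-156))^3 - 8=175331904983/3796416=46183.53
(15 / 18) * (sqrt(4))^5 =80 / 3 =26.67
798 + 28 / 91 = 10378 / 13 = 798.31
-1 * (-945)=945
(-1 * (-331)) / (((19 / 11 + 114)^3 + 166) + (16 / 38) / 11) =8370659 / 39199933865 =0.00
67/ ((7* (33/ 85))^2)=9.07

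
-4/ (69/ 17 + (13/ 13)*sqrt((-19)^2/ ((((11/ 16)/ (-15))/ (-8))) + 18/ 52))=447304/ 1735590215 -1156*sqrt(5154068634)/ 5206770645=-0.02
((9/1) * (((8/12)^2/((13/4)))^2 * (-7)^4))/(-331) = -614656/503451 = -1.22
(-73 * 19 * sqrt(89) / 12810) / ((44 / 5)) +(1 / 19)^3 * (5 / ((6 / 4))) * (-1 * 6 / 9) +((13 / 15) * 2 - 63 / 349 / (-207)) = 4295818939 / 2477573685 - 1387 * sqrt(89) / 112728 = 1.62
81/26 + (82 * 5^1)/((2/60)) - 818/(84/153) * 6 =612165/182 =3363.54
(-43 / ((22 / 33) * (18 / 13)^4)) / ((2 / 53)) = -65090519 / 139968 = -465.04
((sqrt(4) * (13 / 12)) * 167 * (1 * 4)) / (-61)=-4342 / 183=-23.73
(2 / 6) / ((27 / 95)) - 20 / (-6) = 365 / 81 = 4.51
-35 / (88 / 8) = -35 / 11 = -3.18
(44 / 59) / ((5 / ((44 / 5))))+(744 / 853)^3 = 1809029729872 / 915459453575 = 1.98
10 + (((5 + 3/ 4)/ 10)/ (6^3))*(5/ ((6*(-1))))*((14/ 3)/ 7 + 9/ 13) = 4042301/ 404352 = 10.00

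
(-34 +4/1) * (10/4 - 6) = 105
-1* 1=-1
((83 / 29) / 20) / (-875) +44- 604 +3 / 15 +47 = -260246083 / 507500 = -512.80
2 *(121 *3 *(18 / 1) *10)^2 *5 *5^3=5336644500000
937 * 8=7496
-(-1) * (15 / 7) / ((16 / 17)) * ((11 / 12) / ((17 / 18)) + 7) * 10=20325 / 112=181.47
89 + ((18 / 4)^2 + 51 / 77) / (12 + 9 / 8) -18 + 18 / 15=198873 / 2695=73.79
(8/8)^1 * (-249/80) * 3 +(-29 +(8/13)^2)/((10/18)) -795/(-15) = -7.86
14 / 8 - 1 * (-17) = 75 / 4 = 18.75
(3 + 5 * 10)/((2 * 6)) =53/12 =4.42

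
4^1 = 4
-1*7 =-7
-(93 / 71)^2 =-8649 / 5041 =-1.72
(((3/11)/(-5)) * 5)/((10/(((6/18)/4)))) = -1/440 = -0.00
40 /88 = 0.45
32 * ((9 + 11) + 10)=960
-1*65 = -65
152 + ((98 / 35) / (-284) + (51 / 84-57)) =950237 / 9940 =95.60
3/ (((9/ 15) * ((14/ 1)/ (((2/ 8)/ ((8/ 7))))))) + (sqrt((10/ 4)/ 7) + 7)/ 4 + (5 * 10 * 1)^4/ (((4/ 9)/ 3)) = sqrt(70)/ 56 + 2700000117/ 64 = 42187501.98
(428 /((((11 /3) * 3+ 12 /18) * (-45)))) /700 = -107 /91875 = -0.00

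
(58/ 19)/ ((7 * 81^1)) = 58/ 10773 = 0.01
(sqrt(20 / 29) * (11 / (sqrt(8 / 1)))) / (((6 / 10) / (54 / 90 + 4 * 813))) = 59631 * sqrt(290) / 58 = 17508.26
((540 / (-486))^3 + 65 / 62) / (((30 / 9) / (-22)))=32153 / 15066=2.13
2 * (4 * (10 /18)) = 4.44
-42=-42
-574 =-574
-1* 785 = -785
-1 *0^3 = 0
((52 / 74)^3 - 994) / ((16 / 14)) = -176160271 / 202612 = -869.45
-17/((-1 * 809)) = 0.02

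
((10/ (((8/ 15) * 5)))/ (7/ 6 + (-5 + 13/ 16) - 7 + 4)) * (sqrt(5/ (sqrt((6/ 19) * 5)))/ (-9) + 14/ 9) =-280/ 289 + 10 * 6^(3/ 4) * 95^(1/ 4)/ 867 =-0.83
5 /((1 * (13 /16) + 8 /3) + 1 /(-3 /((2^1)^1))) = 16 /9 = 1.78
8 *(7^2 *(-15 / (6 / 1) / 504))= -35 / 18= -1.94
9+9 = 18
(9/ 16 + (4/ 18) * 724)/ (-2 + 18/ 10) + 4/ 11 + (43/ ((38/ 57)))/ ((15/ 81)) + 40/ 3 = -3526459/ 7920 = -445.26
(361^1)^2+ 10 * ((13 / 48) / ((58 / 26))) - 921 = 90063245 / 696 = 129401.21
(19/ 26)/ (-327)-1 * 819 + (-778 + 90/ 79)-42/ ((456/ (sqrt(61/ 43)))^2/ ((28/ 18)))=-1197986906237059/ 750682593648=-1595.86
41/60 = 0.68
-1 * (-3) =3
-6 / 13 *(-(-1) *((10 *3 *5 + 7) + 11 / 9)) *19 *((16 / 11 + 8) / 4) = -108224 / 33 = -3279.52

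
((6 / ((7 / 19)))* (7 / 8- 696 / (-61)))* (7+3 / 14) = 34513215 / 23912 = 1443.34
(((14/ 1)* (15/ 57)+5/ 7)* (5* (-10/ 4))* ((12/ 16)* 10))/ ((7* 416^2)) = -16875/ 49573888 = -0.00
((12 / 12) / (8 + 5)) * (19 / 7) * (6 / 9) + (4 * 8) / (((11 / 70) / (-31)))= -18956702 / 3003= -6312.59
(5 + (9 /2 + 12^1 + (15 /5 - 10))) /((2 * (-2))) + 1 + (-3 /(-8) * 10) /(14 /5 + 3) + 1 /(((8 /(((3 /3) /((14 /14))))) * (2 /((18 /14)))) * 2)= -12591 /6496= -1.94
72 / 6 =12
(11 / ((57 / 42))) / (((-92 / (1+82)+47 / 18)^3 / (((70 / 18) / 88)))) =4538845206 / 42996453275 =0.11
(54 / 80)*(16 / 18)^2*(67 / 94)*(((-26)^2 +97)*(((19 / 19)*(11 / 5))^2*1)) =1422.23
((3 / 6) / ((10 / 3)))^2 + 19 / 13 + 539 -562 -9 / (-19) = -21.04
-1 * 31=-31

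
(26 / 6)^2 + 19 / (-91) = 15208 / 819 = 18.57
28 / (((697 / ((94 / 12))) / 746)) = 490868 / 2091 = 234.75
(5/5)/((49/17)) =17/49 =0.35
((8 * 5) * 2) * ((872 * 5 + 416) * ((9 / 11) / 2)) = 1719360 / 11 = 156305.45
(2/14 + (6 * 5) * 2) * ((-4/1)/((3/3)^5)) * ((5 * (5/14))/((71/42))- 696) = 167183.59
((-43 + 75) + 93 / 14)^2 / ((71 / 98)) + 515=365811 / 142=2576.13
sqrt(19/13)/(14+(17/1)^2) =sqrt(247)/3939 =0.00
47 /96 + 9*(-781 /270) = -4087 /160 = -25.54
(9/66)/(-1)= -3/22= -0.14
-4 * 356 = -1424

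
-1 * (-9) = 9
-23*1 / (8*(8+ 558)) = -0.01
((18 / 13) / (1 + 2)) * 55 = 330 / 13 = 25.38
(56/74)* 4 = 3.03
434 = 434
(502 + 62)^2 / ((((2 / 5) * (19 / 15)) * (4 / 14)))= 41750100 / 19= 2197373.68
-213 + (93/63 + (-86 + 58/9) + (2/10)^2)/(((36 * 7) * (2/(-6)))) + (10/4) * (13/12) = -55397351/264600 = -209.36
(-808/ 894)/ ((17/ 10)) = -4040/ 7599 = -0.53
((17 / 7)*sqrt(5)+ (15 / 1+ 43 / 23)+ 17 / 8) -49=-5521 / 184+ 17*sqrt(5) / 7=-24.57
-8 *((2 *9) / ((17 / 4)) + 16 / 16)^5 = -44672475592 / 1419857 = -31462.66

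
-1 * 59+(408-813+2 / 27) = -12526 / 27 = -463.93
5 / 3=1.67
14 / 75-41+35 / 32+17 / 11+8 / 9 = -2952991 / 79200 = -37.29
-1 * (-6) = 6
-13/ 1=-13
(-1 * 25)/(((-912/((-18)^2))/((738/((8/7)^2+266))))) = 4068225/165908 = 24.52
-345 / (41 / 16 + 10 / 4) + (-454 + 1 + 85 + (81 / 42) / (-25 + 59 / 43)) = -167533171 / 384048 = -436.23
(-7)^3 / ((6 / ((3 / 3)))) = -343 / 6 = -57.17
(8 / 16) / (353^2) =1 / 249218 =0.00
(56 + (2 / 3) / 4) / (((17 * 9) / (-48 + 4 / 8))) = -32015 / 1836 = -17.44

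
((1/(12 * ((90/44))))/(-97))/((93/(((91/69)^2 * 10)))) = -0.00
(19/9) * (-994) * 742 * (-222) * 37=38368722056/3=12789574018.67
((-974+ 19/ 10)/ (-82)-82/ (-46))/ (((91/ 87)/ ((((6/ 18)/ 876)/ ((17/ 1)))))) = 7458887/ 25558543920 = 0.00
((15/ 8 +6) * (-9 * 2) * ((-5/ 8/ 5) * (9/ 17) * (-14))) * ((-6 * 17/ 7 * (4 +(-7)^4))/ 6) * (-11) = -134999865/ 16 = -8437491.56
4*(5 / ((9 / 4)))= 8.89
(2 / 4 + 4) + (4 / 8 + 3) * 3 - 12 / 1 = 3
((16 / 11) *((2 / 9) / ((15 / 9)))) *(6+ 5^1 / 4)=1.41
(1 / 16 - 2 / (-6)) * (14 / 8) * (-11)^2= 16093 / 192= 83.82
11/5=2.20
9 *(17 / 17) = 9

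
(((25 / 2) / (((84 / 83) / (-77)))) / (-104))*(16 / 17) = 8.61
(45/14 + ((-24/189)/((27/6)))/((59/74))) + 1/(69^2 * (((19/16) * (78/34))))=27790995497/8742138678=3.18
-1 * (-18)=18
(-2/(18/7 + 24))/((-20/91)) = 637/1860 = 0.34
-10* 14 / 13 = -140 / 13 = -10.77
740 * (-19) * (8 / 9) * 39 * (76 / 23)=-111130240 / 69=-1610583.19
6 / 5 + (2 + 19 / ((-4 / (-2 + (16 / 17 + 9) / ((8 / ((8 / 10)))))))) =1085 / 136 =7.98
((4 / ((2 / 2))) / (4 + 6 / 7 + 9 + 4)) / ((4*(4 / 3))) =21 / 500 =0.04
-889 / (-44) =889 / 44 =20.20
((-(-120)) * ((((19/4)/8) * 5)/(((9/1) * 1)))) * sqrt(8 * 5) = 475 * sqrt(10)/6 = 250.35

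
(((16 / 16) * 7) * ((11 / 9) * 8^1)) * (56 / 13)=34496 / 117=294.84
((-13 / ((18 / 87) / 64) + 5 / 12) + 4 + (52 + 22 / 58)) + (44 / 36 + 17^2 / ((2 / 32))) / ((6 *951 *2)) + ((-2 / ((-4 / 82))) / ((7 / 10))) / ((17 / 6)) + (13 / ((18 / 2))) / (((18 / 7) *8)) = -5590863732371 / 1417781232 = -3943.39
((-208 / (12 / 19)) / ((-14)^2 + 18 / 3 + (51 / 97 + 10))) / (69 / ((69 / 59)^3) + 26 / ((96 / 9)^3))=-131151101952 / 3652761701995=-0.04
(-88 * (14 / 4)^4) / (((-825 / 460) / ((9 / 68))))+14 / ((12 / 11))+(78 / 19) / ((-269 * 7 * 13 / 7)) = 1286825606 / 1303305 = 987.36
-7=-7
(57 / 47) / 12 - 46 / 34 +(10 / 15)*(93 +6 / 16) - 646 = -934833 / 1598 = -585.00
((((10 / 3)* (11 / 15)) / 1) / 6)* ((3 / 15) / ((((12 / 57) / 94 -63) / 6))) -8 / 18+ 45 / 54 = 1929703 / 5063130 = 0.38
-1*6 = -6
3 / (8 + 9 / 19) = 57 / 161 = 0.35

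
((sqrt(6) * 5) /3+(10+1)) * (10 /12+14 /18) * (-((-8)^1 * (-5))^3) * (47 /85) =-95955200 /153-43616000 * sqrt(6) /459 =-859918.40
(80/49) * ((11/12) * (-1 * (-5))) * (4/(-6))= -2200/441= -4.99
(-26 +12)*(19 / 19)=-14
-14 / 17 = -0.82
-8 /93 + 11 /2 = 1007 /186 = 5.41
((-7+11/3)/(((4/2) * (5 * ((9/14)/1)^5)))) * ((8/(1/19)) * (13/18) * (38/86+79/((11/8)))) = -14551570517120/754114779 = -19296.23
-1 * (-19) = 19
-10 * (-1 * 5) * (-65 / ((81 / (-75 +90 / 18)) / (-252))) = -6370000 / 9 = -707777.78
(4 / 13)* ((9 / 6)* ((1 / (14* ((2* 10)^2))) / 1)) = 3 / 36400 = 0.00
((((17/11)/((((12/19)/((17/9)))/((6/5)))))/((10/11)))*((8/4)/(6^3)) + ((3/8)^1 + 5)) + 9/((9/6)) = 1111141/97200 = 11.43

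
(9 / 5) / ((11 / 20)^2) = 720 / 121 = 5.95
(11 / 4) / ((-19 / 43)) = -473 / 76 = -6.22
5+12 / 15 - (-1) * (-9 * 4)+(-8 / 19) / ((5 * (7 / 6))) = -20131 / 665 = -30.27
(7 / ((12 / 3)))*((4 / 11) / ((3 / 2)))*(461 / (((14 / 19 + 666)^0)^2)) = 6454 / 33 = 195.58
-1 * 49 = -49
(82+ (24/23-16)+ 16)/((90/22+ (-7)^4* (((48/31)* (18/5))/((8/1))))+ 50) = 3256550/67726099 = 0.05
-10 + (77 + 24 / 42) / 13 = -367 / 91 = -4.03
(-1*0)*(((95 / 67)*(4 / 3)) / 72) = 0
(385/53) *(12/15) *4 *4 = 4928/53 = 92.98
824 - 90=734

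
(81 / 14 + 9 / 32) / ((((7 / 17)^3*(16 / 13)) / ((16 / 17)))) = 5105763 / 76832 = 66.45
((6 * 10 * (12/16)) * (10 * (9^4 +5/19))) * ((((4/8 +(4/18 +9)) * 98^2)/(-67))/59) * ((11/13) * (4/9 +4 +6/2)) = -439311404.04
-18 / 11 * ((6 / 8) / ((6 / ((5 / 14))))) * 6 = -135 / 308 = -0.44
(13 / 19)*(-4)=-52 / 19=-2.74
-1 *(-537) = 537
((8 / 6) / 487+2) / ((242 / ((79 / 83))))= 10507 / 1333893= 0.01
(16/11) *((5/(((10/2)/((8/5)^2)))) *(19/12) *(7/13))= 34048/10725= 3.17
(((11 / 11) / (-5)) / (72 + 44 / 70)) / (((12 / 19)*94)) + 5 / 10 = 1433555 / 2867376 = 0.50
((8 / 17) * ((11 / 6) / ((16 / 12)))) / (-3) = -11 / 51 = -0.22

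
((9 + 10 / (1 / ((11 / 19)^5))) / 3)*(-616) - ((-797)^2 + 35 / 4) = -18933222694751 / 29713188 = -637199.30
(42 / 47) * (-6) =-252 / 47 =-5.36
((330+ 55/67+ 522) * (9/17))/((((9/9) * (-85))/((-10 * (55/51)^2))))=345690950/5595907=61.78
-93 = -93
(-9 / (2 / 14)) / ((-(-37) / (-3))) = 189 / 37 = 5.11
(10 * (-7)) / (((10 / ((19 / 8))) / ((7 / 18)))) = -931 / 144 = -6.47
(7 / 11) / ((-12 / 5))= -35 / 132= -0.27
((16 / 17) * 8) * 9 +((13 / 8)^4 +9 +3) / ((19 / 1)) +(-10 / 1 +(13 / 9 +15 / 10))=734758313 / 11907072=61.71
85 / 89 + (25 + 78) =9252 / 89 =103.96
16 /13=1.23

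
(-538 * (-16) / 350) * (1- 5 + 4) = 0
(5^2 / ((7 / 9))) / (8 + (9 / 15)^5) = 703125 / 176701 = 3.98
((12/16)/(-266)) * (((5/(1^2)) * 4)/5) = -3/266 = -0.01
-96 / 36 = -8 / 3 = -2.67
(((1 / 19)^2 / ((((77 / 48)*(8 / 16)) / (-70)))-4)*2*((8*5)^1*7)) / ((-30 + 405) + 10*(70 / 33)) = -5659584 / 944015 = -6.00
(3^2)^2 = 81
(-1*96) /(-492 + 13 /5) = 480 /2447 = 0.20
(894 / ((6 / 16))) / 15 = 2384 / 15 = 158.93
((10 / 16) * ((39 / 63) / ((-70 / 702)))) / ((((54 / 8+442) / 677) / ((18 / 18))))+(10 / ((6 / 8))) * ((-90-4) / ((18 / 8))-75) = -7423058759 / 4749570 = -1562.89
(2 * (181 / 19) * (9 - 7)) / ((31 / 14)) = 10136 / 589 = 17.21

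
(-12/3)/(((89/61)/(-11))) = 2684/89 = 30.16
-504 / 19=-26.53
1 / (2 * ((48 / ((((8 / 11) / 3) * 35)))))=35 / 396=0.09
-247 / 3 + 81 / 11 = -2474 / 33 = -74.97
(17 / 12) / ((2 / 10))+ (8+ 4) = 19.08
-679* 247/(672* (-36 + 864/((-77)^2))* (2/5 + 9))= 142052911/191832192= 0.74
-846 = -846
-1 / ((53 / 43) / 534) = -22962 / 53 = -433.25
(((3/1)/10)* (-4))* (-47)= 282/5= 56.40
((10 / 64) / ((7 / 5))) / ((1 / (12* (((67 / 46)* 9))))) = 45225 / 2576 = 17.56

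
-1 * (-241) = 241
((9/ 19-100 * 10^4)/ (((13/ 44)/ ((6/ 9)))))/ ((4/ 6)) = -835999604/ 247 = -3384613.78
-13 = -13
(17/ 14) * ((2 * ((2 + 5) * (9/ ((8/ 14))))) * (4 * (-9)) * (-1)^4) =-9639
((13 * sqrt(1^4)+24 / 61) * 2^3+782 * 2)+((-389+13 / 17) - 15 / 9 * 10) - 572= 2159798 / 3111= 694.25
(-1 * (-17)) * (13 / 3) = 221 / 3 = 73.67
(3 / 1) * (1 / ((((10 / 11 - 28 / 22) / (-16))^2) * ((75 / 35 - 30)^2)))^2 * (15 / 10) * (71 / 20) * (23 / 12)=459239327624 / 2409834375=190.57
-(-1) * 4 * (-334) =-1336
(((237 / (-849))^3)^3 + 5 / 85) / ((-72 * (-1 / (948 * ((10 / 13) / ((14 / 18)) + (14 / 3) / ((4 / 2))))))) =417067451535637151714367670 / 162110349783154058669388369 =2.57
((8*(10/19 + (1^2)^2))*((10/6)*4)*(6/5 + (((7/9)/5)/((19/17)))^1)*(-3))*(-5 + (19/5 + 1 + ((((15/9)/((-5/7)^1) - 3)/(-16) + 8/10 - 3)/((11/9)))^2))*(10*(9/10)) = -1370914912/218405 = -6276.94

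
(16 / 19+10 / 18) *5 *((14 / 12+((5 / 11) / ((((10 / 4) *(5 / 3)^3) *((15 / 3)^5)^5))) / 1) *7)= 4798956215381622314995177 / 84087252616882324218750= 57.07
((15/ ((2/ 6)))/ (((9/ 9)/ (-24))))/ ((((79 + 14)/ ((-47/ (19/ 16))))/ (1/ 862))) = 135360/ 253859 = 0.53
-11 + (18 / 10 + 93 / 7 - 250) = -8607 / 35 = -245.91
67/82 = 0.82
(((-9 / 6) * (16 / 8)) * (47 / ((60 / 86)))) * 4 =-4042 / 5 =-808.40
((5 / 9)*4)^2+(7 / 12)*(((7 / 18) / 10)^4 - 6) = 18118096807 / 12597120000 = 1.44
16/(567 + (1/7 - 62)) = 7/221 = 0.03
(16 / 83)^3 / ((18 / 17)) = 34816 / 5146083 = 0.01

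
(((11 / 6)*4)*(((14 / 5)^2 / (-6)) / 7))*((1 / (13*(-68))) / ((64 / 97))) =7469 / 3182400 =0.00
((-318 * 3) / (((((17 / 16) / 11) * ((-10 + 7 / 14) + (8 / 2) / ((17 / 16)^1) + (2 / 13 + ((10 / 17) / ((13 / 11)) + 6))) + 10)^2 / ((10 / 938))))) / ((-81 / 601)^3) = 481838294381357056 / 11804322479242545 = 40.82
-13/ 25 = -0.52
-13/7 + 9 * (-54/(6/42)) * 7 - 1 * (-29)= -166508/7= -23786.86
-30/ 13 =-2.31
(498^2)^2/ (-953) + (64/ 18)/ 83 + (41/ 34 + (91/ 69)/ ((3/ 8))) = -35928963933862931/ 556698762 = -64539327.88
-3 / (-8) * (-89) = -267 / 8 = -33.38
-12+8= -4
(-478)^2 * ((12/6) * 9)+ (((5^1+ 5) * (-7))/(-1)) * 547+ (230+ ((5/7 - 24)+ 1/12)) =348701539/84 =4151208.80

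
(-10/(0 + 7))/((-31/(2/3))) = 0.03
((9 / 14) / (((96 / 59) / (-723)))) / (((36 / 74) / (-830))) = 218332745 / 448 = 487349.88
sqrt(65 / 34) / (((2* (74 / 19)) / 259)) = 133* sqrt(2210) / 136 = 45.97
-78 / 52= -3 / 2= -1.50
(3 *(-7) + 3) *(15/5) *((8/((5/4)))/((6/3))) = -864/5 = -172.80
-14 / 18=-7 / 9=-0.78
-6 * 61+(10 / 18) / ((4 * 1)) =-13171 / 36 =-365.86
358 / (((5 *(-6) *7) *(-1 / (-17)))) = -3043 / 105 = -28.98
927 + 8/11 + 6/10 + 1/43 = 2195549/2365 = 928.35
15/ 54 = 5/ 18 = 0.28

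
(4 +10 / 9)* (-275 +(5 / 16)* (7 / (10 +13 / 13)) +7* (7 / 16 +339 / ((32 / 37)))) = 6671219 / 528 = 12634.88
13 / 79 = 0.16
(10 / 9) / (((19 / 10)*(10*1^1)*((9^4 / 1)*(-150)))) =-0.00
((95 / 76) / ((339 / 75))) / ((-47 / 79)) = -0.46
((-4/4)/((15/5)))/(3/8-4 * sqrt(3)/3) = 24/997+256 * sqrt(3)/2991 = 0.17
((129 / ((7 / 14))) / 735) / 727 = 86 / 178115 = 0.00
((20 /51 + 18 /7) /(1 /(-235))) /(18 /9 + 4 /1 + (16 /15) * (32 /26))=-351325 /3689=-95.24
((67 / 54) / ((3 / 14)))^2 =219961 / 6561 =33.53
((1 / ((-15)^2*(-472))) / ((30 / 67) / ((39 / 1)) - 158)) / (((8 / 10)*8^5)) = 871 / 383096444682240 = 0.00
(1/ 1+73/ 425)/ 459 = 166/ 65025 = 0.00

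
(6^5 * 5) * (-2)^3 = -311040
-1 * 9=-9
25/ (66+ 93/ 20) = 500/ 1413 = 0.35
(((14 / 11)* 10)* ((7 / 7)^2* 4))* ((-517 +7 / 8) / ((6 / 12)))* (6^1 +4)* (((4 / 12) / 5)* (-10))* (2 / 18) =38926.60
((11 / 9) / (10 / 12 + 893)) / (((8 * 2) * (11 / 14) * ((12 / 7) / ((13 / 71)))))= 637 / 54831312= 0.00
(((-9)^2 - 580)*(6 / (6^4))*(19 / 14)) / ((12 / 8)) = -9481 / 4536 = -2.09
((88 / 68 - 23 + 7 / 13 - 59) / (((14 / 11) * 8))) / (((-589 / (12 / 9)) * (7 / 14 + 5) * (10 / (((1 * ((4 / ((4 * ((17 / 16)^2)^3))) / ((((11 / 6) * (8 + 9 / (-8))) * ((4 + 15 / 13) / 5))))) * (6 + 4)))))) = 339705069568 / 1959376601364479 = 0.00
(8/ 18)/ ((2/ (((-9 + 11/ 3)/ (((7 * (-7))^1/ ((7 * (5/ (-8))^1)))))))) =-20/ 189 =-0.11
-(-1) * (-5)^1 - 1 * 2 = -7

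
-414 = -414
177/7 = 25.29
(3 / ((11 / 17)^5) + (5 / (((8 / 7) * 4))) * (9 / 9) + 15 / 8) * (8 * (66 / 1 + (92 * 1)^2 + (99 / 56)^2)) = 4056961649792077 / 2020223744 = 2008174.42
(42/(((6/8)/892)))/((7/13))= 92768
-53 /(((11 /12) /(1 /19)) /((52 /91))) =-2544 /1463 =-1.74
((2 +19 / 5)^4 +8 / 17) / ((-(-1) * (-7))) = -12028777 / 74375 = -161.73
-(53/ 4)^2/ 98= -2809/ 1568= -1.79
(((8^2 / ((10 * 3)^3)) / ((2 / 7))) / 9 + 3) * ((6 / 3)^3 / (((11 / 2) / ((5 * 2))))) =2916896 / 66825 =43.65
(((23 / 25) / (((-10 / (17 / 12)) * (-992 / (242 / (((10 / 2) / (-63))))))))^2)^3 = 961808331326683615269280715690364681 / 232653764952064000000000000000000000000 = 0.00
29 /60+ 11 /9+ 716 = 129187 /180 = 717.71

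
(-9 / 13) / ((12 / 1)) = -3 / 52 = -0.06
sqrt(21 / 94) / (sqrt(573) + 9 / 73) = -219 * sqrt(1974) / 95674328 + 5329 * sqrt(125678) / 95674328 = 0.02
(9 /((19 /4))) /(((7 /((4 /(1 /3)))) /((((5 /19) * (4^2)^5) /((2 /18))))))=20384317440 /2527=8066607.61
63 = 63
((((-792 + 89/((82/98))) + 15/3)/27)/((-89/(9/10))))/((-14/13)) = -60463/255430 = -0.24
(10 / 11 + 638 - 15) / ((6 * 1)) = 6863 / 66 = 103.98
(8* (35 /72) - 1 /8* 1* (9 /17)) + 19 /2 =16307 /1224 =13.32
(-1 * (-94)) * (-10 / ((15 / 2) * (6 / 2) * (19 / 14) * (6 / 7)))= -18424 / 513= -35.91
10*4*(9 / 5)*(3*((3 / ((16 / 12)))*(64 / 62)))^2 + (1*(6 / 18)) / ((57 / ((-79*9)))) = 63749489 / 18259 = 3491.40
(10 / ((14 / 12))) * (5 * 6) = 257.14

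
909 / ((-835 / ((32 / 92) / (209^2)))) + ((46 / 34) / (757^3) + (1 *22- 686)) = -4107821168947130647437 / 6186477583341219505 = -664.00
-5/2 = -2.50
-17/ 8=-2.12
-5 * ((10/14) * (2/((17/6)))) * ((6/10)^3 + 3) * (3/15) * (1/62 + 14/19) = -2139444/1752275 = -1.22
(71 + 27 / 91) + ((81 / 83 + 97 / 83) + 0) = 554702 / 7553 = 73.44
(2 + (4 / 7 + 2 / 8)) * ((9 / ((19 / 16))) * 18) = 51192 / 133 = 384.90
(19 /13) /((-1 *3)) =-19 /39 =-0.49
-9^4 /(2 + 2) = -6561 /4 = -1640.25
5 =5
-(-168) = 168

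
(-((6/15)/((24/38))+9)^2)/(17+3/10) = -83521/15570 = -5.36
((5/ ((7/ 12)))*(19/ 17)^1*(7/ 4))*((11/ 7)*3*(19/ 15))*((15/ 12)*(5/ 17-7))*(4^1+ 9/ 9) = -4195.76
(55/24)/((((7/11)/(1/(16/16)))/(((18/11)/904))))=165/25312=0.01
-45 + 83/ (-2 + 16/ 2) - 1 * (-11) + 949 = 5573/ 6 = 928.83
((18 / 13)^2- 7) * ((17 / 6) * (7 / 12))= -102221 / 12168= -8.40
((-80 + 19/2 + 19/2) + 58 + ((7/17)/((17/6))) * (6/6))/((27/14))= -3850/2601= -1.48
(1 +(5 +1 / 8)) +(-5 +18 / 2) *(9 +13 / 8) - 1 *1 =381 / 8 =47.62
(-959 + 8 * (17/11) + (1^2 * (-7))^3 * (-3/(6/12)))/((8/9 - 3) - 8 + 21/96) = -112.35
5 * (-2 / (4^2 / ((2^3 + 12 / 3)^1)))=-15 / 2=-7.50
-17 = -17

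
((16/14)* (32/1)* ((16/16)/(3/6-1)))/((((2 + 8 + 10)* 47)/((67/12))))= -2144/4935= -0.43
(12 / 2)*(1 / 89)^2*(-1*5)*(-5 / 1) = 150 / 7921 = 0.02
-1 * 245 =-245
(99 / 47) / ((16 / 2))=99 / 376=0.26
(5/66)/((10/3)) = 1/44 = 0.02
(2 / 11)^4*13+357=5227045 / 14641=357.01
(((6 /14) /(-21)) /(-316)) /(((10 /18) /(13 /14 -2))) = -0.00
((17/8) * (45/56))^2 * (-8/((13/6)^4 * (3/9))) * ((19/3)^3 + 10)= -838.44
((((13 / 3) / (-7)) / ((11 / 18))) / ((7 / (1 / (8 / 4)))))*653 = -25467 / 539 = -47.25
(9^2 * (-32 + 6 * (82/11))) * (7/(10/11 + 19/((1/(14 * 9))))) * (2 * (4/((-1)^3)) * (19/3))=-502740/3293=-152.67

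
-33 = -33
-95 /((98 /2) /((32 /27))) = -2.30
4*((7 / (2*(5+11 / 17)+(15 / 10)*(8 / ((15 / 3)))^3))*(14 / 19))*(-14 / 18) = -728875 / 792072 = -0.92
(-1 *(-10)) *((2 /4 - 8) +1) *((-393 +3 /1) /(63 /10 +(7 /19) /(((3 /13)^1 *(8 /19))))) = 3042000 /1211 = 2511.97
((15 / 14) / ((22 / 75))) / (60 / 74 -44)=-41625 / 492184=-0.08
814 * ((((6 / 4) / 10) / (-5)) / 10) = -1221 / 500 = -2.44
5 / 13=0.38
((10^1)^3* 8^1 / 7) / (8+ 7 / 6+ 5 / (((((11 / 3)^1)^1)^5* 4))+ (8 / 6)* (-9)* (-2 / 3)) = 15460896000 / 232261057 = 66.57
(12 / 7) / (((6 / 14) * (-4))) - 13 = -14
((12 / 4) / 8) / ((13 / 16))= 0.46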